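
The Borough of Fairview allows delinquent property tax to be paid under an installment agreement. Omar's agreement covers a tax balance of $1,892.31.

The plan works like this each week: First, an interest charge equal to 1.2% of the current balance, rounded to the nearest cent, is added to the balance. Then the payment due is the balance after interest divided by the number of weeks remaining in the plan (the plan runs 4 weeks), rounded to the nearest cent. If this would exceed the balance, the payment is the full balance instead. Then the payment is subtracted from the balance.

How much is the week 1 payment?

# | Opening | Interest | Payment | End bal
1 | $1,892.31 | $22.71 | $478.76 | $1,436.26

$478.76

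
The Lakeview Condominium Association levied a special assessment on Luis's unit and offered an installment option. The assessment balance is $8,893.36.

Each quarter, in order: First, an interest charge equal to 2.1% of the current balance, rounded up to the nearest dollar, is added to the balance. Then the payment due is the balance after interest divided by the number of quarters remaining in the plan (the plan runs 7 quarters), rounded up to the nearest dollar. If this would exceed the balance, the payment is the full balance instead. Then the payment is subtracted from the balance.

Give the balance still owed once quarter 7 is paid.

Quarter 1: opening $8,893.36; interest $187.00 → $9,080.36; payment $1,298.00; balance $7,782.36
Quarter 2: opening $7,782.36; interest $164.00 → $7,946.36; payment $1,325.00; balance $6,621.36
Quarter 3: opening $6,621.36; interest $140.00 → $6,761.36; payment $1,353.00; balance $5,408.36
Quarter 4: opening $5,408.36; interest $114.00 → $5,522.36; payment $1,381.00; balance $4,141.36
Quarter 5: opening $4,141.36; interest $87.00 → $4,228.36; payment $1,410.00; balance $2,818.36
Quarter 6: opening $2,818.36; interest $60.00 → $2,878.36; payment $1,440.00; balance $1,438.36
Quarter 7: opening $1,438.36; interest $31.00 → $1,469.36; payment $1,469.36; balance $0.00

$0.00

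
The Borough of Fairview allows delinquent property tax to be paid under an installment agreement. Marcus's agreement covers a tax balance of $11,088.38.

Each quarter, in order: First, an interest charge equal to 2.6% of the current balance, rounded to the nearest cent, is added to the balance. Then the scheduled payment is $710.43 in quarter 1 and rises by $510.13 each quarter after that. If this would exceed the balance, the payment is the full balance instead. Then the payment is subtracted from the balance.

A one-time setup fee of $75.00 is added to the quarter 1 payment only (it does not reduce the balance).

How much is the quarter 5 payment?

$2,750.95

# | Opening | Interest | Payment | Fee | End bal
1 | $11,088.38 | $288.30 | $710.43 | $75.00 | $10,666.25
2 | $10,666.25 | $277.32 | $1,220.56 | — | $9,723.01
3 | $9,723.01 | $252.80 | $1,730.69 | — | $8,245.12
4 | $8,245.12 | $214.37 | $2,240.82 | — | $6,218.67
5 | $6,218.67 | $161.69 | $2,750.95 | — | $3,629.41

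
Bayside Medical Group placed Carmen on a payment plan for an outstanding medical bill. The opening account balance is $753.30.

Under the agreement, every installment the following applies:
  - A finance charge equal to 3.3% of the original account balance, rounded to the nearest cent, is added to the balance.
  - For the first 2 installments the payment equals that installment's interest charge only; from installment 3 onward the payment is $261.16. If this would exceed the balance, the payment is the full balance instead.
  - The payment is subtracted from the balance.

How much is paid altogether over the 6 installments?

$902.46

# | Opening | Interest | Payment | End bal
1 | $753.30 | $24.86 | $24.86 | $753.30
2 | $753.30 | $24.86 | $24.86 | $753.30
3 | $753.30 | $24.86 | $261.16 | $517.00
4 | $517.00 | $24.86 | $261.16 | $280.70
5 | $280.70 | $24.86 | $261.16 | $44.40
6 | $44.40 | $24.86 | $69.26 | $0.00
Total paid: $902.46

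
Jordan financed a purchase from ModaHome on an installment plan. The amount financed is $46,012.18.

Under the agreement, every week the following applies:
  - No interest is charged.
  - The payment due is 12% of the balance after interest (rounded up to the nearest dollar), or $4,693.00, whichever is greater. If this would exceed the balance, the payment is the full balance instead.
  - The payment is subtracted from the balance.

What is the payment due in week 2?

$4,859.00

Week 1: $46,012.18 − $5,522.00 → $40,490.18
Week 2: $40,490.18 − $4,859.00 → $35,631.18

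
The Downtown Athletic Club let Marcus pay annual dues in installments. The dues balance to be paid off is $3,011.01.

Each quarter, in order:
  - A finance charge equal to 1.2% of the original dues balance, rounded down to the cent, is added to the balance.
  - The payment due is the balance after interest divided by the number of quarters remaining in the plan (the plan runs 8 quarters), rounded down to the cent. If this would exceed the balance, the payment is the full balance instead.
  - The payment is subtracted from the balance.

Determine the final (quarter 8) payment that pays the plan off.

Quarter 1: $3,011.01 +$36.13 interest = $3,047.14; pay $380.89 → $2,666.25
Quarter 2: $2,666.25 +$36.13 interest = $2,702.38; pay $386.05 → $2,316.33
Quarter 3: $2,316.33 +$36.13 interest = $2,352.46; pay $392.07 → $1,960.39
Quarter 4: $1,960.39 +$36.13 interest = $1,996.52; pay $399.30 → $1,597.22
Quarter 5: $1,597.22 +$36.13 interest = $1,633.35; pay $408.33 → $1,225.02
Quarter 6: $1,225.02 +$36.13 interest = $1,261.15; pay $420.38 → $840.77
Quarter 7: $840.77 +$36.13 interest = $876.90; pay $438.45 → $438.45
Quarter 8: $438.45 +$36.13 interest = $474.58; pay $474.58 → $0.00

$474.58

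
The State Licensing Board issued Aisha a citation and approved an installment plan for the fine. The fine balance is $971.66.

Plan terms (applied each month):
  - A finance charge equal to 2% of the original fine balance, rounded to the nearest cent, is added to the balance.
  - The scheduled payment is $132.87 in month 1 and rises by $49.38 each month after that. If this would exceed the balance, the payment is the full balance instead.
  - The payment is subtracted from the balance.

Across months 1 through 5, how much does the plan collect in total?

Month 1: $971.66 +$19.43 interest = $991.09; pay $132.87 → $858.22
Month 2: $858.22 +$19.43 interest = $877.65; pay $182.25 → $695.40
Month 3: $695.40 +$19.43 interest = $714.83; pay $231.63 → $483.20
Month 4: $483.20 +$19.43 interest = $502.63; pay $281.01 → $221.62
Month 5: $221.62 +$19.43 interest = $241.05; pay $241.05 → $0.00
Total paid: $1,068.81

$1,068.81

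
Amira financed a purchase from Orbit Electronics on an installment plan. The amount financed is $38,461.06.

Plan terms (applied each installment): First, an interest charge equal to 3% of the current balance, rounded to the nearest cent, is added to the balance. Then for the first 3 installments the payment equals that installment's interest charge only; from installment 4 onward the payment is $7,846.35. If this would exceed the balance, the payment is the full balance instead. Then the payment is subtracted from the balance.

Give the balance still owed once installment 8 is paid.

$2,929.57

# | Opening | Interest | Payment | End bal
1 | $38,461.06 | $1,153.83 | $1,153.83 | $38,461.06
2 | $38,461.06 | $1,153.83 | $1,153.83 | $38,461.06
3 | $38,461.06 | $1,153.83 | $1,153.83 | $38,461.06
4 | $38,461.06 | $1,153.83 | $7,846.35 | $31,768.54
5 | $31,768.54 | $953.06 | $7,846.35 | $24,875.25
6 | $24,875.25 | $746.26 | $7,846.35 | $17,775.16
7 | $17,775.16 | $533.25 | $7,846.35 | $10,462.06
8 | $10,462.06 | $313.86 | $7,846.35 | $2,929.57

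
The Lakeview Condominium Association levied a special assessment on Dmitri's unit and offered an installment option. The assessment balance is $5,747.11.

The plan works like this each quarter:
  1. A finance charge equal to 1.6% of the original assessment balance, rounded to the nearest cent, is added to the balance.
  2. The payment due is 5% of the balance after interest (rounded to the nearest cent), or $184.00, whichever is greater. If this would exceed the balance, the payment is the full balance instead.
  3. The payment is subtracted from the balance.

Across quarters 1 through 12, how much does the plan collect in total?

$2,941.98

Quarter 1: opening $5,747.11; interest $91.95 → $5,839.06; payment $291.95; balance $5,547.11
Quarter 2: opening $5,547.11; interest $91.95 → $5,639.06; payment $281.95; balance $5,357.11
Quarter 3: opening $5,357.11; interest $91.95 → $5,449.06; payment $272.45; balance $5,176.61
Quarter 4: opening $5,176.61; interest $91.95 → $5,268.56; payment $263.43; balance $5,005.13
Quarter 5: opening $5,005.13; interest $91.95 → $5,097.08; payment $254.85; balance $4,842.23
Quarter 6: opening $4,842.23; interest $91.95 → $4,934.18; payment $246.71; balance $4,687.47
Quarter 7: opening $4,687.47; interest $91.95 → $4,779.42; payment $238.97; balance $4,540.45
Quarter 8: opening $4,540.45; interest $91.95 → $4,632.40; payment $231.62; balance $4,400.78
Quarter 9: opening $4,400.78; interest $91.95 → $4,492.73; payment $224.64; balance $4,268.09
Quarter 10: opening $4,268.09; interest $91.95 → $4,360.04; payment $218.00; balance $4,142.04
Quarter 11: opening $4,142.04; interest $91.95 → $4,233.99; payment $211.70; balance $4,022.29
Quarter 12: opening $4,022.29; interest $91.95 → $4,114.24; payment $205.71; balance $3,908.53
Total paid: $2,941.98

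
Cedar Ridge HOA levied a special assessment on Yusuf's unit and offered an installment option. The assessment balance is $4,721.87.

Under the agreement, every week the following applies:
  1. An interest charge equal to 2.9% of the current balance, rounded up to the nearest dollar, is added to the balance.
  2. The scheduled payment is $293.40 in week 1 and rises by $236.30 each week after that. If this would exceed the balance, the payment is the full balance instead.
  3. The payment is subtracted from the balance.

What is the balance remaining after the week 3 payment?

$3,523.77

Week 1: $4,721.87 +$137.00 interest = $4,858.87; pay $293.40 → $4,565.47
Week 2: $4,565.47 +$133.00 interest = $4,698.47; pay $529.70 → $4,168.77
Week 3: $4,168.77 +$121.00 interest = $4,289.77; pay $766.00 → $3,523.77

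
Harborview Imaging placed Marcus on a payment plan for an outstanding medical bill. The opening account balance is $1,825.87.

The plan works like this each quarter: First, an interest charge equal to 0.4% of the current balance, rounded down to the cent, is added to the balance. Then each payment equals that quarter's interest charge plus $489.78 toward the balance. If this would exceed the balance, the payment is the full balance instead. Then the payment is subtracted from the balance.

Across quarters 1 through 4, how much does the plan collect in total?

$1,843.31

Quarter 1: $1,825.87 +$7.30 interest = $1,833.17; pay $497.08 → $1,336.09
Quarter 2: $1,336.09 +$5.34 interest = $1,341.43; pay $495.12 → $846.31
Quarter 3: $846.31 +$3.38 interest = $849.69; pay $493.16 → $356.53
Quarter 4: $356.53 +$1.42 interest = $357.95; pay $357.95 → $0.00
Total paid: $1,843.31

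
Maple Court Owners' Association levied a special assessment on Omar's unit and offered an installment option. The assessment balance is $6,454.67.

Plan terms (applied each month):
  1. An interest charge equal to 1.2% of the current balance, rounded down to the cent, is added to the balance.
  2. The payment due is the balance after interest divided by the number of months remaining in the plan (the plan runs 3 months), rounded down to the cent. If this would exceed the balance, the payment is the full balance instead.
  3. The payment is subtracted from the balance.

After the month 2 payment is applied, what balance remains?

$2,203.50

Month 1: $6,454.67 +$77.45 interest = $6,532.12; pay $2,177.37 → $4,354.75
Month 2: $4,354.75 +$52.25 interest = $4,407.00; pay $2,203.50 → $2,203.50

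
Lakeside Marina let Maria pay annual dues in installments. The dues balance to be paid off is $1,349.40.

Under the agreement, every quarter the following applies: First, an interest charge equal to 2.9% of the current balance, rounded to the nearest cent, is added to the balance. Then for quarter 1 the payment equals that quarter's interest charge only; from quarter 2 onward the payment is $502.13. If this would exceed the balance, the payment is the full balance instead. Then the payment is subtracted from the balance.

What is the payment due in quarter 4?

# | Opening | Interest | Payment | End bal
1 | $1,349.40 | $39.13 | $39.13 | $1,349.40
2 | $1,349.40 | $39.13 | $502.13 | $886.40
3 | $886.40 | $25.71 | $502.13 | $409.98
4 | $409.98 | $11.89 | $421.87 | $0.00

$421.87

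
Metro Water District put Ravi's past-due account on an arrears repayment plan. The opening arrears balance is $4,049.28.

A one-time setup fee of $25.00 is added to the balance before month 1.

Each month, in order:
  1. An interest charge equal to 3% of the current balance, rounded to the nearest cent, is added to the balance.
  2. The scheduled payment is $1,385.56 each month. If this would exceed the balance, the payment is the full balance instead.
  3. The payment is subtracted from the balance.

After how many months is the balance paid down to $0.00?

Month 1: $4,074.28 +$122.23 interest = $4,196.51; pay $1,385.56 → $2,810.95
Month 2: $2,810.95 +$84.33 interest = $2,895.28; pay $1,385.56 → $1,509.72
Month 3: $1,509.72 +$45.29 interest = $1,555.01; pay $1,385.56 → $169.45
Month 4: $169.45 +$5.08 interest = $174.53; pay $174.53 → $0.00
Balance reaches $0.00 in month 4.

4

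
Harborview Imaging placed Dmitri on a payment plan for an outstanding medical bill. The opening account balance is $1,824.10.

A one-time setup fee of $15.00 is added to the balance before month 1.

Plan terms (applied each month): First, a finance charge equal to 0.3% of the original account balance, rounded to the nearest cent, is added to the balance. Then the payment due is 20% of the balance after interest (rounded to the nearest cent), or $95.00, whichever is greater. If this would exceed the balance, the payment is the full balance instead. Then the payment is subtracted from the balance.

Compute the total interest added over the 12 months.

$65.64

Month 1: opening $1,839.10; interest $5.47 → $1,844.57; payment $368.91; balance $1,475.66
Month 2: opening $1,475.66; interest $5.47 → $1,481.13; payment $296.23; balance $1,184.90
Month 3: opening $1,184.90; interest $5.47 → $1,190.37; payment $238.07; balance $952.30
Month 4: opening $952.30; interest $5.47 → $957.77; payment $191.55; balance $766.22
Month 5: opening $766.22; interest $5.47 → $771.69; payment $154.34; balance $617.35
Month 6: opening $617.35; interest $5.47 → $622.82; payment $124.56; balance $498.26
Month 7: opening $498.26; interest $5.47 → $503.73; payment $100.75; balance $402.98
Month 8: opening $402.98; interest $5.47 → $408.45; payment $95.00; balance $313.45
Month 9: opening $313.45; interest $5.47 → $318.92; payment $95.00; balance $223.92
Month 10: opening $223.92; interest $5.47 → $229.39; payment $95.00; balance $134.39
Month 11: opening $134.39; interest $5.47 → $139.86; payment $95.00; balance $44.86
Month 12: opening $44.86; interest $5.47 → $50.33; payment $50.33; balance $0.00
Total interest: $5.47 + $5.47 + $5.47 + $5.47 + $5.47 + $5.47 + $5.47 + $5.47 + $5.47 + $5.47 + $5.47 + $5.47 = $65.64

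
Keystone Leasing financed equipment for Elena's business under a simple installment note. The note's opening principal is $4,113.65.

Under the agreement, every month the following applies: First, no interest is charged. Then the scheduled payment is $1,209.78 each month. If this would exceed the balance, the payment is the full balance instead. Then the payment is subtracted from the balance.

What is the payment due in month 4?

$484.31

Month 1: $4,113.65 − $1,209.78 → $2,903.87
Month 2: $2,903.87 − $1,209.78 → $1,694.09
Month 3: $1,694.09 − $1,209.78 → $484.31
Month 4: $484.31 − $484.31 → $0.00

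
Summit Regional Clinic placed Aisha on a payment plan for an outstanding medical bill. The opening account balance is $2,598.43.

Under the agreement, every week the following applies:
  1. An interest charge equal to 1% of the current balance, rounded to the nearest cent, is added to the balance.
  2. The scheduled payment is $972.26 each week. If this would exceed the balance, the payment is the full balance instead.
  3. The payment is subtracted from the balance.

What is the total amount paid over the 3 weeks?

Week 1: opening $2,598.43; interest $25.98 → $2,624.41; payment $972.26; balance $1,652.15
Week 2: opening $1,652.15; interest $16.52 → $1,668.67; payment $972.26; balance $696.41
Week 3: opening $696.41; interest $6.96 → $703.37; payment $703.37; balance $0.00
Total paid: $2,647.89

$2,647.89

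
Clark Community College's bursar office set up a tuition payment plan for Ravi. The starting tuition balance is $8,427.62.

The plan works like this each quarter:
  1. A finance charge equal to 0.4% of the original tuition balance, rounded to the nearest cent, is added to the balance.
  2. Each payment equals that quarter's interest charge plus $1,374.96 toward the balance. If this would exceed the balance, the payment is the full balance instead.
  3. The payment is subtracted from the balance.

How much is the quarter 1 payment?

$1,408.67

# | Opening | Interest | Payment | End bal
1 | $8,427.62 | $33.71 | $1,408.67 | $7,052.66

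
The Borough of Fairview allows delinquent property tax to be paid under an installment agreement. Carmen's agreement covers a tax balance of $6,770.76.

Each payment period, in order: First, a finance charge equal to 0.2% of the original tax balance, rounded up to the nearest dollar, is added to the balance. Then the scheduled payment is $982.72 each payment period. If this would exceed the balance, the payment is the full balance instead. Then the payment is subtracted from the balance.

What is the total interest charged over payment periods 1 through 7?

$98.00

Payment period 1: opening $6,770.76; interest $14.00 → $6,784.76; payment $982.72; balance $5,802.04
Payment period 2: opening $5,802.04; interest $14.00 → $5,816.04; payment $982.72; balance $4,833.32
Payment period 3: opening $4,833.32; interest $14.00 → $4,847.32; payment $982.72; balance $3,864.60
Payment period 4: opening $3,864.60; interest $14.00 → $3,878.60; payment $982.72; balance $2,895.88
Payment period 5: opening $2,895.88; interest $14.00 → $2,909.88; payment $982.72; balance $1,927.16
Payment period 6: opening $1,927.16; interest $14.00 → $1,941.16; payment $982.72; balance $958.44
Payment period 7: opening $958.44; interest $14.00 → $972.44; payment $972.44; balance $0.00
Total interest: $14.00 + $14.00 + $14.00 + $14.00 + $14.00 + $14.00 + $14.00 = $98.00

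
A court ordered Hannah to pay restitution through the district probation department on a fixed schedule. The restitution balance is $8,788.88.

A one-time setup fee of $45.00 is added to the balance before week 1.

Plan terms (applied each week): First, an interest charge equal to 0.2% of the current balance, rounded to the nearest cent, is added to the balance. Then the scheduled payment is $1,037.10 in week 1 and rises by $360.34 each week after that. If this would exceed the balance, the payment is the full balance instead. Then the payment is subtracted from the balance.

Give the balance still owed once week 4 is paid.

$2,578.99

Week 1: opening $8,833.88; interest $17.67 → $8,851.55; payment $1,037.10; balance $7,814.45
Week 2: opening $7,814.45; interest $15.63 → $7,830.08; payment $1,397.44; balance $6,432.64
Week 3: opening $6,432.64; interest $12.87 → $6,445.51; payment $1,757.78; balance $4,687.73
Week 4: opening $4,687.73; interest $9.38 → $4,697.11; payment $2,118.12; balance $2,578.99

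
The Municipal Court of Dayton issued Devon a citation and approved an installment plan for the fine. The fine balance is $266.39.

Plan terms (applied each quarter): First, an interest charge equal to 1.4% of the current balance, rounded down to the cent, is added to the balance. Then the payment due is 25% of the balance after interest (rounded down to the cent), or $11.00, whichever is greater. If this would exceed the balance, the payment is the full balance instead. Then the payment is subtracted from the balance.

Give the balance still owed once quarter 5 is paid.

$67.77

Quarter 1: $266.39 +$3.72 interest = $270.11; pay $67.52 → $202.59
Quarter 2: $202.59 +$2.83 interest = $205.42; pay $51.35 → $154.07
Quarter 3: $154.07 +$2.15 interest = $156.22; pay $39.05 → $117.17
Quarter 4: $117.17 +$1.64 interest = $118.81; pay $29.70 → $89.11
Quarter 5: $89.11 +$1.24 interest = $90.35; pay $22.58 → $67.77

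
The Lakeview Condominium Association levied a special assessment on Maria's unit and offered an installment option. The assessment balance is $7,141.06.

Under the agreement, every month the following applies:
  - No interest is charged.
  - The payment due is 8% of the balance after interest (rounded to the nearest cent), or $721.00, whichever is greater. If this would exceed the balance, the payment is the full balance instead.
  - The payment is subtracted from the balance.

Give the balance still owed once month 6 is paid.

Month 1: $7,141.06 − $721.00 → $6,420.06
Month 2: $6,420.06 − $721.00 → $5,699.06
Month 3: $5,699.06 − $721.00 → $4,978.06
Month 4: $4,978.06 − $721.00 → $4,257.06
Month 5: $4,257.06 − $721.00 → $3,536.06
Month 6: $3,536.06 − $721.00 → $2,815.06

$2,815.06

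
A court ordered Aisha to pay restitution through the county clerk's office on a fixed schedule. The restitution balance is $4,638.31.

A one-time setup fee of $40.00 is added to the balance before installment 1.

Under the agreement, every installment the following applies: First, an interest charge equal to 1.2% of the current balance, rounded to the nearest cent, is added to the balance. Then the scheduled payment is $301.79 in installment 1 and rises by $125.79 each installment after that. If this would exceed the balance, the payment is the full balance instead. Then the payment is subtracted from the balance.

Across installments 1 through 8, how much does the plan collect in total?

Installment 1: $4,678.31 +$56.14 interest = $4,734.45; pay $301.79 → $4,432.66
Installment 2: $4,432.66 +$53.19 interest = $4,485.85; pay $427.58 → $4,058.27
Installment 3: $4,058.27 +$48.70 interest = $4,106.97; pay $553.37 → $3,553.60
Installment 4: $3,553.60 +$42.64 interest = $3,596.24; pay $679.16 → $2,917.08
Installment 5: $2,917.08 +$35.00 interest = $2,952.08; pay $804.95 → $2,147.13
Installment 6: $2,147.13 +$25.77 interest = $2,172.90; pay $930.74 → $1,242.16
Installment 7: $1,242.16 +$14.91 interest = $1,257.07; pay $1,056.53 → $200.54
Installment 8: $200.54 +$2.41 interest = $202.95; pay $202.95 → $0.00
Total paid: $4,957.07

$4,957.07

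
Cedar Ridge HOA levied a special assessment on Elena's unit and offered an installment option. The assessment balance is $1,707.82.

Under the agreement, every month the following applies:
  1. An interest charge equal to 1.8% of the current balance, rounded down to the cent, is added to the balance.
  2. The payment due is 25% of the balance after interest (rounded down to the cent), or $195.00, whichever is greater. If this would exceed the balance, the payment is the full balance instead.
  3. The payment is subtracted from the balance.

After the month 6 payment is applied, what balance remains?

# | Opening | Interest | Payment | End bal
1 | $1,707.82 | $30.74 | $434.64 | $1,303.92
2 | $1,303.92 | $23.47 | $331.84 | $995.55
3 | $995.55 | $17.91 | $253.36 | $760.10
4 | $760.10 | $13.68 | $195.00 | $578.78
5 | $578.78 | $10.41 | $195.00 | $394.19
6 | $394.19 | $7.09 | $195.00 | $206.28

$206.28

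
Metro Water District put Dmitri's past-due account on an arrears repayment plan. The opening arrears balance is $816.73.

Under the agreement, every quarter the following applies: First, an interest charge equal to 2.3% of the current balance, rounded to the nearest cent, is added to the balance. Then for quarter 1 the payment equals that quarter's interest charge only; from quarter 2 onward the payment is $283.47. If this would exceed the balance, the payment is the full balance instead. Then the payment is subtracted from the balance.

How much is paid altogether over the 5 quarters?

$873.56

Quarter 1: opening $816.73; interest $18.78 → $835.51; payment $18.78; balance $816.73
Quarter 2: opening $816.73; interest $18.78 → $835.51; payment $283.47; balance $552.04
Quarter 3: opening $552.04; interest $12.70 → $564.74; payment $283.47; balance $281.27
Quarter 4: opening $281.27; interest $6.47 → $287.74; payment $283.47; balance $4.27
Quarter 5: opening $4.27; interest $0.10 → $4.37; payment $4.37; balance $0.00
Total paid: $873.56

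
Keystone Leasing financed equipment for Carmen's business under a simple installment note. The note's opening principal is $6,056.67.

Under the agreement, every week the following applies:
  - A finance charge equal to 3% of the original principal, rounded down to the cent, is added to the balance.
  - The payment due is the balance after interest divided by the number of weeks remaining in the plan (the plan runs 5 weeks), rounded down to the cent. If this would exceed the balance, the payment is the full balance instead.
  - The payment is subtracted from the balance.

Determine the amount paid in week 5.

# | Opening | Interest | Payment | End bal
1 | $6,056.67 | $181.70 | $1,247.67 | $4,990.70
2 | $4,990.70 | $181.70 | $1,293.10 | $3,879.30
3 | $3,879.30 | $181.70 | $1,353.66 | $2,707.34
4 | $2,707.34 | $181.70 | $1,444.52 | $1,444.52
5 | $1,444.52 | $181.70 | $1,626.22 | $0.00

$1,626.22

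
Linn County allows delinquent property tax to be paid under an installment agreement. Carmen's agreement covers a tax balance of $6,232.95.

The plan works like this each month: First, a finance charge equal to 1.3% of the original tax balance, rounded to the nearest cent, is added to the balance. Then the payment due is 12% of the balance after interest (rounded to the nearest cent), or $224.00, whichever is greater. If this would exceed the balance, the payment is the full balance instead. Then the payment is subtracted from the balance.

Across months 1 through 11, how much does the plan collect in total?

Month 1: $6,232.95 +$81.03 interest = $6,313.98; pay $757.68 → $5,556.30
Month 2: $5,556.30 +$81.03 interest = $5,637.33; pay $676.48 → $4,960.85
Month 3: $4,960.85 +$81.03 interest = $5,041.88; pay $605.03 → $4,436.85
Month 4: $4,436.85 +$81.03 interest = $4,517.88; pay $542.15 → $3,975.73
Month 5: $3,975.73 +$81.03 interest = $4,056.76; pay $486.81 → $3,569.95
Month 6: $3,569.95 +$81.03 interest = $3,650.98; pay $438.12 → $3,212.86
Month 7: $3,212.86 +$81.03 interest = $3,293.89; pay $395.27 → $2,898.62
Month 8: $2,898.62 +$81.03 interest = $2,979.65; pay $357.56 → $2,622.09
Month 9: $2,622.09 +$81.03 interest = $2,703.12; pay $324.37 → $2,378.75
Month 10: $2,378.75 +$81.03 interest = $2,459.78; pay $295.17 → $2,164.61
Month 11: $2,164.61 +$81.03 interest = $2,245.64; pay $269.48 → $1,976.16
Total paid: $5,148.12

$5,148.12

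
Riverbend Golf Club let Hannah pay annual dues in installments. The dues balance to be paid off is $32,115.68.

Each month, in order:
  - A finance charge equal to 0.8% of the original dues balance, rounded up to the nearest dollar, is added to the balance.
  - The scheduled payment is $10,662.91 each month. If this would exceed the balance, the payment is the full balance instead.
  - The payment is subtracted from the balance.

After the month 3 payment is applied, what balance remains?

Month 1: $32,115.68 +$257.00 interest = $32,372.68; pay $10,662.91 → $21,709.77
Month 2: $21,709.77 +$257.00 interest = $21,966.77; pay $10,662.91 → $11,303.86
Month 3: $11,303.86 +$257.00 interest = $11,560.86; pay $10,662.91 → $897.95

$897.95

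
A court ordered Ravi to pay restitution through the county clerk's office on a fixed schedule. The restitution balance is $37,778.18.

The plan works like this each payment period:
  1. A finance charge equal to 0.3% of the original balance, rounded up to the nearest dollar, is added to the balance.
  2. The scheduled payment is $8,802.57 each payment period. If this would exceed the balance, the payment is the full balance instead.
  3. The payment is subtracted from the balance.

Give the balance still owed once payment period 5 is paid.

Payment period 1: $37,778.18 +$114.00 interest = $37,892.18; pay $8,802.57 → $29,089.61
Payment period 2: $29,089.61 +$114.00 interest = $29,203.61; pay $8,802.57 → $20,401.04
Payment period 3: $20,401.04 +$114.00 interest = $20,515.04; pay $8,802.57 → $11,712.47
Payment period 4: $11,712.47 +$114.00 interest = $11,826.47; pay $8,802.57 → $3,023.90
Payment period 5: $3,023.90 +$114.00 interest = $3,137.90; pay $3,137.90 → $0.00

$0.00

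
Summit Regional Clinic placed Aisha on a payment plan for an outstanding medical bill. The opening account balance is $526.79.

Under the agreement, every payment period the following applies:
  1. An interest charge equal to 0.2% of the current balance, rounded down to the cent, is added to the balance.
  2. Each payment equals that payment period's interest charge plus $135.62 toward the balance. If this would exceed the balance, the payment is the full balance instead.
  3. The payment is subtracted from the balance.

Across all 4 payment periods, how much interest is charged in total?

$2.57

Payment period 1: opening $526.79; interest $1.05 → $527.84; payment $136.67; balance $391.17
Payment period 2: opening $391.17; interest $0.78 → $391.95; payment $136.40; balance $255.55
Payment period 3: opening $255.55; interest $0.51 → $256.06; payment $136.13; balance $119.93
Payment period 4: opening $119.93; interest $0.23 → $120.16; payment $120.16; balance $0.00
Total interest: $1.05 + $0.78 + $0.51 + $0.23 = $2.57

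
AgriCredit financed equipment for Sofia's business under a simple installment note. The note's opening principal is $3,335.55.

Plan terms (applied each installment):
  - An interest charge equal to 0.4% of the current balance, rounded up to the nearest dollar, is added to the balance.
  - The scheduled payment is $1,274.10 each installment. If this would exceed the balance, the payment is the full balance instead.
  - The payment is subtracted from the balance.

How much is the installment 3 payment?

Installment 1: $3,335.55 +$14.00 interest = $3,349.55; pay $1,274.10 → $2,075.45
Installment 2: $2,075.45 +$9.00 interest = $2,084.45; pay $1,274.10 → $810.35
Installment 3: $810.35 +$4.00 interest = $814.35; pay $814.35 → $0.00

$814.35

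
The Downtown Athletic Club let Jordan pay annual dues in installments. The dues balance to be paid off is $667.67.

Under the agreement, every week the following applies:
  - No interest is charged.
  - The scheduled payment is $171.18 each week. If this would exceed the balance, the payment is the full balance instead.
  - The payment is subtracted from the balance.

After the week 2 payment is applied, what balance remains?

Week 1: opening $667.67; payment $171.18; balance $496.49
Week 2: opening $496.49; payment $171.18; balance $325.31

$325.31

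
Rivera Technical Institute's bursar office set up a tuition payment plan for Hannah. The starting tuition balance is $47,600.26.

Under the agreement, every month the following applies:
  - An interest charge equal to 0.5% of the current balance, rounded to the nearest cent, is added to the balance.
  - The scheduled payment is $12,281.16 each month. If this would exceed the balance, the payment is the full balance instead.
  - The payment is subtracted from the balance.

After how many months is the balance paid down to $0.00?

# | Opening | Interest | Payment | End bal
1 | $47,600.26 | $238.00 | $12,281.16 | $35,557.10
2 | $35,557.10 | $177.79 | $12,281.16 | $23,453.73
3 | $23,453.73 | $117.27 | $12,281.16 | $11,289.84
4 | $11,289.84 | $56.45 | $11,346.29 | $0.00
Balance reaches $0.00 in month 4.

4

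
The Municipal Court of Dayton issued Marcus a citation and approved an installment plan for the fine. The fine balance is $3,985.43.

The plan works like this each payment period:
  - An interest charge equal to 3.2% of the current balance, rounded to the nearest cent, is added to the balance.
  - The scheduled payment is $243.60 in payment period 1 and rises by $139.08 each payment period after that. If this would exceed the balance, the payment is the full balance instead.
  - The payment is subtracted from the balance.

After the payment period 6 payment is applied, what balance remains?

$1,053.51

Payment period 1: opening $3,985.43; interest $127.53 → $4,112.96; payment $243.60; balance $3,869.36
Payment period 2: opening $3,869.36; interest $123.82 → $3,993.18; payment $382.68; balance $3,610.50
Payment period 3: opening $3,610.50; interest $115.54 → $3,726.04; payment $521.76; balance $3,204.28
Payment period 4: opening $3,204.28; interest $102.54 → $3,306.82; payment $660.84; balance $2,645.98
Payment period 5: opening $2,645.98; interest $84.67 → $2,730.65; payment $799.92; balance $1,930.73
Payment period 6: opening $1,930.73; interest $61.78 → $1,992.51; payment $939.00; balance $1,053.51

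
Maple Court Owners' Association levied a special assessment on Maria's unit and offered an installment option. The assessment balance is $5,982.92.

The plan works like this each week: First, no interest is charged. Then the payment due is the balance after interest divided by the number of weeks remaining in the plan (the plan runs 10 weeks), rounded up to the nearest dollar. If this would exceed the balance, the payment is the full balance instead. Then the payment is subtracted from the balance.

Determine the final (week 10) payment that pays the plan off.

Week 1: opening $5,982.92; payment $599.00; balance $5,383.92
Week 2: opening $5,383.92; payment $599.00; balance $4,784.92
Week 3: opening $4,784.92; payment $599.00; balance $4,185.92
Week 4: opening $4,185.92; payment $598.00; balance $3,587.92
Week 5: opening $3,587.92; payment $598.00; balance $2,989.92
Week 6: opening $2,989.92; payment $598.00; balance $2,391.92
Week 7: opening $2,391.92; payment $598.00; balance $1,793.92
Week 8: opening $1,793.92; payment $598.00; balance $1,195.92
Week 9: opening $1,195.92; payment $598.00; balance $597.92
Week 10: opening $597.92; payment $597.92; balance $0.00

$597.92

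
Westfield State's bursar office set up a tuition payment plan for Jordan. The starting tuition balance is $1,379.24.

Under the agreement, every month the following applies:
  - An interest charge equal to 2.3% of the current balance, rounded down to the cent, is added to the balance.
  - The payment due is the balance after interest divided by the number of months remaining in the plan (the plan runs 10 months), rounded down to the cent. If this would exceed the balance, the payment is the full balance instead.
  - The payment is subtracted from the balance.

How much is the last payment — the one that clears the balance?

$173.14

Month 1: opening $1,379.24; interest $31.72 → $1,410.96; payment $141.09; balance $1,269.87
Month 2: opening $1,269.87; interest $29.20 → $1,299.07; payment $144.34; balance $1,154.73
Month 3: opening $1,154.73; interest $26.55 → $1,181.28; payment $147.66; balance $1,033.62
Month 4: opening $1,033.62; interest $23.77 → $1,057.39; payment $151.05; balance $906.34
Month 5: opening $906.34; interest $20.84 → $927.18; payment $154.53; balance $772.65
Month 6: opening $772.65; interest $17.77 → $790.42; payment $158.08; balance $632.34
Month 7: opening $632.34; interest $14.54 → $646.88; payment $161.72; balance $485.16
Month 8: opening $485.16; interest $11.15 → $496.31; payment $165.43; balance $330.88
Month 9: opening $330.88; interest $7.61 → $338.49; payment $169.24; balance $169.25
Month 10: opening $169.25; interest $3.89 → $173.14; payment $173.14; balance $0.00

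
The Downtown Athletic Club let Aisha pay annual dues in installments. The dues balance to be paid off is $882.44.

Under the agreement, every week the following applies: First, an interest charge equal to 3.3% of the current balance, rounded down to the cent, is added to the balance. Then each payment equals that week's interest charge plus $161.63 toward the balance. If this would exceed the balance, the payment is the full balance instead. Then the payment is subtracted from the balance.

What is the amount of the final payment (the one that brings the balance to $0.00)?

$76.74

Week 1: opening $882.44; interest $29.12 → $911.56; payment $190.75; balance $720.81
Week 2: opening $720.81; interest $23.78 → $744.59; payment $185.41; balance $559.18
Week 3: opening $559.18; interest $18.45 → $577.63; payment $180.08; balance $397.55
Week 4: opening $397.55; interest $13.11 → $410.66; payment $174.74; balance $235.92
Week 5: opening $235.92; interest $7.78 → $243.70; payment $169.41; balance $74.29
Week 6: opening $74.29; interest $2.45 → $76.74; payment $76.74; balance $0.00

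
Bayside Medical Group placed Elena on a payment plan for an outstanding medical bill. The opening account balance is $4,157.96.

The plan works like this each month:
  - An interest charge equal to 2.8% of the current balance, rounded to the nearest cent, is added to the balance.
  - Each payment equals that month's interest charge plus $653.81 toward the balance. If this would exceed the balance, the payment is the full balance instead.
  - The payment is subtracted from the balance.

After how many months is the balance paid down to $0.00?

7

# | Opening | Interest | Payment | End bal
1 | $4,157.96 | $116.42 | $770.23 | $3,504.15
2 | $3,504.15 | $98.12 | $751.93 | $2,850.34
3 | $2,850.34 | $79.81 | $733.62 | $2,196.53
4 | $2,196.53 | $61.50 | $715.31 | $1,542.72
5 | $1,542.72 | $43.20 | $697.01 | $888.91
6 | $888.91 | $24.89 | $678.70 | $235.10
7 | $235.10 | $6.58 | $241.68 | $0.00
Balance reaches $0.00 in month 7.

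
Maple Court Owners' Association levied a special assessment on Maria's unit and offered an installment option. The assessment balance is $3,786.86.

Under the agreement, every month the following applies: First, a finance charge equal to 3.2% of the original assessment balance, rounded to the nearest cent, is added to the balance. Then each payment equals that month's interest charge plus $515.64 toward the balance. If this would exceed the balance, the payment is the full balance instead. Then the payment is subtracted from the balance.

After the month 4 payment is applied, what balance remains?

Month 1: $3,786.86 +$121.18 interest = $3,908.04; pay $636.82 → $3,271.22
Month 2: $3,271.22 +$121.18 interest = $3,392.40; pay $636.82 → $2,755.58
Month 3: $2,755.58 +$121.18 interest = $2,876.76; pay $636.82 → $2,239.94
Month 4: $2,239.94 +$121.18 interest = $2,361.12; pay $636.82 → $1,724.30

$1,724.30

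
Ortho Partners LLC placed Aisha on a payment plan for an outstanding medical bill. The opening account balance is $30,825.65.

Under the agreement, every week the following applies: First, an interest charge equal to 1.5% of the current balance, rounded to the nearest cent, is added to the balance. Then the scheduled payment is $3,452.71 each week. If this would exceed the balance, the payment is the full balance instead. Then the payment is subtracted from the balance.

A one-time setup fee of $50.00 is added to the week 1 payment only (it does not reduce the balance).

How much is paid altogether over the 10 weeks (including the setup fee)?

$33,398.12

Week 1: opening $30,825.65; interest $462.38 → $31,288.03; payment $3,452.71 (+ $50.00 fee); balance $27,835.32
Week 2: opening $27,835.32; interest $417.53 → $28,252.85; payment $3,452.71; balance $24,800.14
Week 3: opening $24,800.14; interest $372.00 → $25,172.14; payment $3,452.71; balance $21,719.43
Week 4: opening $21,719.43; interest $325.79 → $22,045.22; payment $3,452.71; balance $18,592.51
Week 5: opening $18,592.51; interest $278.89 → $18,871.40; payment $3,452.71; balance $15,418.69
Week 6: opening $15,418.69; interest $231.28 → $15,649.97; payment $3,452.71; balance $12,197.26
Week 7: opening $12,197.26; interest $182.96 → $12,380.22; payment $3,452.71; balance $8,927.51
Week 8: opening $8,927.51; interest $133.91 → $9,061.42; payment $3,452.71; balance $5,608.71
Week 9: opening $5,608.71; interest $84.13 → $5,692.84; payment $3,452.71; balance $2,240.13
Week 10: opening $2,240.13; interest $33.60 → $2,273.73; payment $2,273.73; balance $0.00
Total paid: $33,398.12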